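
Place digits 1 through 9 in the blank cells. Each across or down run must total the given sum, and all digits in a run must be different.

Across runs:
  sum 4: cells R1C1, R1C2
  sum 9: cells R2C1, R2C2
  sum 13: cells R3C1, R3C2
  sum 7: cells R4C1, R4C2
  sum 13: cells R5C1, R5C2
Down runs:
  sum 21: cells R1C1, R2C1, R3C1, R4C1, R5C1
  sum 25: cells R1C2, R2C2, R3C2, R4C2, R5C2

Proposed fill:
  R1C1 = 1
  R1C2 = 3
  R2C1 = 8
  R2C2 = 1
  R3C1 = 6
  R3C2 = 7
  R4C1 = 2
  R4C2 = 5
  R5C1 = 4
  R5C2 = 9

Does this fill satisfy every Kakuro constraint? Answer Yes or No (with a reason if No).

Across: 1+3=4; 8+1=9; 6+7=13; 2+5=7; 4+9=13. Down: 1+8+6+2+4=21; 3+1+7+5+9=25. No digit repeats within any run.

Yes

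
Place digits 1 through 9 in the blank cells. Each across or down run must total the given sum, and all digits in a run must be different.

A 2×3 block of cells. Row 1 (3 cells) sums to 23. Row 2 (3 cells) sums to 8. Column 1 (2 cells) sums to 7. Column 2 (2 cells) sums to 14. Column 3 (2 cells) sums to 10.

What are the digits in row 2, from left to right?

1, 5, 2

23 in 3 cells must be {6,8,9}.
The 23 across and the 7 down share only 6, so (1,1) = 6.
(2,1) = 7 − 6 = 1 completes the 7 down.
Given what's placed, (2,2) must be 5 to fit the 8 across and 14 down.
(2,3) = 8 − 6 = 2 completes the 8 across.
(1,2) = 14 − 5 = 9 completes the 14 down.
(1,3) = 23 − 15 = 8 completes the 23 across.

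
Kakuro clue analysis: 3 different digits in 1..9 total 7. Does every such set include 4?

Yes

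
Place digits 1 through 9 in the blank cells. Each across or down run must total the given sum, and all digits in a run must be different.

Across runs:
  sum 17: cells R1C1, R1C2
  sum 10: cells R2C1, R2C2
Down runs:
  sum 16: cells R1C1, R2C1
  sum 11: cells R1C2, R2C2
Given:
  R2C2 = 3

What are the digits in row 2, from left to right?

7 3

17 in 2 cells must be {8,9}; 16 in 2 cells must be {7,9}.
Intersecting the 17 across with the 16 down forces R1C1 = 9.
R1C2 = 17 − 9 = 8 completes the 17 across.
R2C1 = 10 − 3 = 7 completes the 10 across.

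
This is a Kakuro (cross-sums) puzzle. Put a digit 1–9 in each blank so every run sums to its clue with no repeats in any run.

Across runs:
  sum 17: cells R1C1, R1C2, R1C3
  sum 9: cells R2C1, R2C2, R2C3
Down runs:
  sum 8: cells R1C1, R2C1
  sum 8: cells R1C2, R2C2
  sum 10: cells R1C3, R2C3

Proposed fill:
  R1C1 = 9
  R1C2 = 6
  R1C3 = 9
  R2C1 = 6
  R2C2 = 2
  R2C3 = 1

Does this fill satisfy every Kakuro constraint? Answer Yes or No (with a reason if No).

No — the across run R1C1–R1C3 sums to 24, not 17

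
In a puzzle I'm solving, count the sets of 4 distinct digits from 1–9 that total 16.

8

4 distinct digits from 1–9 sum between 10 and 30.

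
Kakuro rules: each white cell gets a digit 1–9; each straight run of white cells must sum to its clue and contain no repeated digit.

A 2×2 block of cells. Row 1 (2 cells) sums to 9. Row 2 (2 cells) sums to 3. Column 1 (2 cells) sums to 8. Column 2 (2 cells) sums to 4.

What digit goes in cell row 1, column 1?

6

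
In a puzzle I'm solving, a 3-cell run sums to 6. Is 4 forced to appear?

No

The only way to make 6 from 3 distinct digits is {1,2,3}, which does not contain 4.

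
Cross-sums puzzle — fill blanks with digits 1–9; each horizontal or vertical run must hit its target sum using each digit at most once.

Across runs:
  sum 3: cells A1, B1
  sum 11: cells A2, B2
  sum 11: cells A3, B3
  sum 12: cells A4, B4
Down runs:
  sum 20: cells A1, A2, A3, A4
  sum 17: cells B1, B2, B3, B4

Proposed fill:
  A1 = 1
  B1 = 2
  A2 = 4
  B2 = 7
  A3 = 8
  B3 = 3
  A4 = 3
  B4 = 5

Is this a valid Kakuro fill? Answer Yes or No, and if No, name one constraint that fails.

No — the down run A1–A4 sums to 16, not 20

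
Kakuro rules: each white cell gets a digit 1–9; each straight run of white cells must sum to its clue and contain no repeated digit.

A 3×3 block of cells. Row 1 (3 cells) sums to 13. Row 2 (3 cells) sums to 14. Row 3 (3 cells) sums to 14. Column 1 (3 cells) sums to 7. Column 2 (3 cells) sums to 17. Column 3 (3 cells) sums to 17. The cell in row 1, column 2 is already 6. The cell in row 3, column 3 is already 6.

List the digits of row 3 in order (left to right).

7 in 3 cells must be {1,2,4}.
(3,1) = 1: the only remaining digit allowed by both the 14 across and the 7 down.
(3,2) = 14 − 7 = 7 completes the 14 across.
(2,2) = 17 − 13 = 4 completes the 17 down.
Given what's placed, (2,1) must be 2 to fit the 14 across and 7 down.
(2,3) = 14 − 6 = 8 completes the 14 across.
(1,1) = 7 − 3 = 4 completes the 7 down.
(1,3) = 13 − 10 = 3 completes the 13 across.

1, 7, 6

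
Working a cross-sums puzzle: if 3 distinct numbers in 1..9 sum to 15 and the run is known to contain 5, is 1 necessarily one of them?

Counterexample: {2,5,8} sums to 15 under that restriction without using 1.

No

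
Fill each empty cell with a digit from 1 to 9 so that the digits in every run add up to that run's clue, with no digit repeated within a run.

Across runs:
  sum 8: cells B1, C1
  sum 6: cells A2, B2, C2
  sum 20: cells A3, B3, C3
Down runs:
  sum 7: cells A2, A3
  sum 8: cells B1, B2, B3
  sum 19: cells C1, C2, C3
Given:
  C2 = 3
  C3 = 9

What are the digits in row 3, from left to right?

6 5 9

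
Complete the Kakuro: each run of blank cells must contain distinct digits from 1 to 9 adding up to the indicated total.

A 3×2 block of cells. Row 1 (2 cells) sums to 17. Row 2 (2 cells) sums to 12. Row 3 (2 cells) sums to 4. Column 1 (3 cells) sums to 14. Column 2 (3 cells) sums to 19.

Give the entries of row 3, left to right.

1, 3

17 in 2 cells must be {8,9}; 4 in 2 cells must be {1,3}.
The 4 across and the 19 down share only 3, so (3,2) = 3.
Given what's placed, (1,2) must be 9 to fit the 17 across and 19 down.
(2,2) = 19 − 12 = 7 completes the 19 down.
(3,1) = 4 − 3 = 1 completes the 4 across.
(1,1) = 17 − 9 = 8 completes the 17 across.
(2,1) = 12 − 7 = 5 completes the 12 across.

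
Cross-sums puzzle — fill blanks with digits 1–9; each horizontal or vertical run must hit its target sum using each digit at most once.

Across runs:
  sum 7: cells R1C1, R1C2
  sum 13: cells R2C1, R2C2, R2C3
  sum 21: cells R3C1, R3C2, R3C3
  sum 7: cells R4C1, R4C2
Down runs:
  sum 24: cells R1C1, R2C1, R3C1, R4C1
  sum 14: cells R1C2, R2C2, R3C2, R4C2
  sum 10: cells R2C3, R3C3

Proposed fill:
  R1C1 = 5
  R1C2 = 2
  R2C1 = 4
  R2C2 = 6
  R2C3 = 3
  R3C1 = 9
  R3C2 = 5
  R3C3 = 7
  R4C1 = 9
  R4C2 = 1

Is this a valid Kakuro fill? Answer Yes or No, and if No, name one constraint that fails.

No — the down run R1C1–R4C1 sums to 27, not 24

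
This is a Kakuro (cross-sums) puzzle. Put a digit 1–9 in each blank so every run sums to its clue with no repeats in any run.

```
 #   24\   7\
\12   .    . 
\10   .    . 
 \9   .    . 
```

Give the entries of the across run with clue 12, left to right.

8 4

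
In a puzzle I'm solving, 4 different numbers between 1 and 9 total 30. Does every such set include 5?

No

The only way to make 30 from 4 distinct digits is {6,7,8,9}, which does not contain 5.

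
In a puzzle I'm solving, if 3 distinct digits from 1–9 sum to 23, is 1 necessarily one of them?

No

The only way to make 23 from 3 distinct digits is {6,8,9}, which does not contain 1.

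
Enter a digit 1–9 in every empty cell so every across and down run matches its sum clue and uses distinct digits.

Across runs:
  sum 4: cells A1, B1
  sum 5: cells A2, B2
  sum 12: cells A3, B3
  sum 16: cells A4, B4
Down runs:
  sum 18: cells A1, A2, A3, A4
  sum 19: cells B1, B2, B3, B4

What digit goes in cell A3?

4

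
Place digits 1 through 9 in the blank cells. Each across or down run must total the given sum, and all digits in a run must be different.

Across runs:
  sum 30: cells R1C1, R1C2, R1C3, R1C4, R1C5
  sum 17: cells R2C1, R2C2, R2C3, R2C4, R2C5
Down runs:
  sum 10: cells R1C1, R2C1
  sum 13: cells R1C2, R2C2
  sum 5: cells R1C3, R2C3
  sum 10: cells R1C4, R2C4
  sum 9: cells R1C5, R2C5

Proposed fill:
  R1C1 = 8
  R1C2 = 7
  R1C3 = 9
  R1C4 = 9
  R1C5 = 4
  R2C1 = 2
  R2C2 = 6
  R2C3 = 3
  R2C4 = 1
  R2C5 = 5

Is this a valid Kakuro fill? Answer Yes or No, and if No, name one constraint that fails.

No — the across run R1C1–R1C5 sums to 37, not 30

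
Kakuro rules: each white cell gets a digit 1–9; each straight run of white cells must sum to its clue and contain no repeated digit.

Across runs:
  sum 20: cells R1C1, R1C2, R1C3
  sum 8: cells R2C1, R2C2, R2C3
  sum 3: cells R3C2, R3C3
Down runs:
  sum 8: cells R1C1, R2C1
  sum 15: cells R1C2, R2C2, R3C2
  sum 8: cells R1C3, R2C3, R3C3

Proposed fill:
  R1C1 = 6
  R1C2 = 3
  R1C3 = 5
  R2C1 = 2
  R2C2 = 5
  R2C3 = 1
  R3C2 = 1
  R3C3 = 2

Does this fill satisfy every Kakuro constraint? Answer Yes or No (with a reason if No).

No — the across run R1C1–R1C3 sums to 14, not 20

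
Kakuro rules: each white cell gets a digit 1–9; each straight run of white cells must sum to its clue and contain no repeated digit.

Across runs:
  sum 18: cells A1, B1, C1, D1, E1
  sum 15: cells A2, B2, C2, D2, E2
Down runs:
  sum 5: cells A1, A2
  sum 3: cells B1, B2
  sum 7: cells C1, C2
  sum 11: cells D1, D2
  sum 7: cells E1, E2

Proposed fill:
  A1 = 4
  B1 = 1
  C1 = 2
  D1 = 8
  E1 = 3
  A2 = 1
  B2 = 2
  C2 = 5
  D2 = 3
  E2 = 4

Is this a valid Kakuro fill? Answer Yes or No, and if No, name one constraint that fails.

Across: 4+1+2+8+3=18; 1+2+5+3+4=15. Down: 4+1=5; 1+2=3; 2+5=7; 8+3=11; 3+4=7. No digit repeats within any run.

Yes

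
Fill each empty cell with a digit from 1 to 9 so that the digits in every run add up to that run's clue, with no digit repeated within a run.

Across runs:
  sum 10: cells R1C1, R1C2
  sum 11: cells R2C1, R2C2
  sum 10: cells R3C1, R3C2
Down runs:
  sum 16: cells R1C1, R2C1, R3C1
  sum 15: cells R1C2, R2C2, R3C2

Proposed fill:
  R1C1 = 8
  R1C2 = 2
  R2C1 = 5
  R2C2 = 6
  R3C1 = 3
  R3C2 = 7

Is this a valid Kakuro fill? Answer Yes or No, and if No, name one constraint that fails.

Across: 8+2=10; 5+6=11; 3+7=10. Down: 8+5+3=16; 2+6+7=15. No digit repeats within any run.

Yes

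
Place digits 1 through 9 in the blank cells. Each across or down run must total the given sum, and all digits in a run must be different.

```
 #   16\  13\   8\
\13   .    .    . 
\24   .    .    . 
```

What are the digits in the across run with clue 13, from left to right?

7, 5, 1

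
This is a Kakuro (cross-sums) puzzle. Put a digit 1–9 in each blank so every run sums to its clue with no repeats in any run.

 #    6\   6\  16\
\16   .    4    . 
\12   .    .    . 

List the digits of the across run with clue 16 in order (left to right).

5 4 7

16 in 2 cells must be {7,9}.
Given what's placed, R1C1 must be 5 to fit the 16 across and 6 down.
R1C3 = 16 − 9 = 7 completes the 16 across.
R2C1 = 6 − 5 = 1 completes the 6 down.
R2C2 = 6 − 4 = 2 completes the 6 down.
R2C3 = 12 − 3 = 9 completes the 12 across.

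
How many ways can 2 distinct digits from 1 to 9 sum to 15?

2

2 distinct digits from 1–9 sum between 3 and 17.
Enumerating: {6,9}, {7,8}.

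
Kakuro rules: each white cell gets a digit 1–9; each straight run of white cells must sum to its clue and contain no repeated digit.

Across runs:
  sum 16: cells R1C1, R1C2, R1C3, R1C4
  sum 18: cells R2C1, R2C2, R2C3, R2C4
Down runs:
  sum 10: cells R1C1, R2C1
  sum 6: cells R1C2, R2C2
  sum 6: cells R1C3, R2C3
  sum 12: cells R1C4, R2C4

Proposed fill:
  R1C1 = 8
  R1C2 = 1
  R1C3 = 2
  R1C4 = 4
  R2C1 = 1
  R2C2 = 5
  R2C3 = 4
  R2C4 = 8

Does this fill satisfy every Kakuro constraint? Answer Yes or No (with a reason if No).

No — the across run R1C1–R1C4 sums to 15, not 16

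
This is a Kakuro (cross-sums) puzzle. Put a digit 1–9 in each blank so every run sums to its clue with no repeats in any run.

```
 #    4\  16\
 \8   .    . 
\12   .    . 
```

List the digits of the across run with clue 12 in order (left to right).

4 in 2 cells must be {1,3}; 16 in 2 cells must be {7,9}.
The 8 across and the 16 down share only 7, so R1C2 = 7.
The 12 across and the 4 down share only 3, so R2C1 = 3.
R2C2 = 12 − 3 = 9 completes the 12 across.
R1C1 = 8 − 7 = 1 completes the 8 across.

3 9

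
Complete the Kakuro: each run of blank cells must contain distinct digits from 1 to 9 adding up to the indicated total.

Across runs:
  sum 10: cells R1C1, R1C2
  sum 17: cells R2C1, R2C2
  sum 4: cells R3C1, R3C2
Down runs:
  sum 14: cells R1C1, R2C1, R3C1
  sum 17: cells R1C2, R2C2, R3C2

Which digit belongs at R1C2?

17 in 2 cells must be {8,9}; 4 in 2 cells must be {1,3}.
Nothing is forced directly, so branch on R3C1, whose candidates are 1 or 3. If R3C1 = 3: that forces R2C1 = 9, R2C2 = 8, after which R3C2 would have to be in {1} for the 4 across but in {2,3,4,5,6,7} for the 17 down — contradiction. So R3C1 = 1.
R3C2 = 4 − 1 = 3 completes the 4 across.
Nothing is forced directly, so branch on R2C1, whose candidates are 8 or 9. If R2C1 = 8: then R1C1 would have to be in {1,2,3,4,6,7,8,9} for the 10 across but in {5} for the 14 down — contradiction. So R2C1 = 9.
R1C1 = 14 − 10 = 4 completes the 14 down.
R1C2 = 10 − 4 = 6 completes the 10 across.
R2C2 = 17 − 9 = 8 completes the 17 across.

6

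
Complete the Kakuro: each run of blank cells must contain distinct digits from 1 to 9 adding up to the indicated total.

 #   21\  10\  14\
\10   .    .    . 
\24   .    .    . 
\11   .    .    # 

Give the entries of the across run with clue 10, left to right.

24 in 3 cells must be {7,8,9}.
Only 7 fits R2C2 under both its across sum 24 and down sum 10.
Given what's placed, R3C2 must be 2 to fit the 11 across and 10 down.
R1C2 = 10 − 9 = 1 completes the 10 down.
R3C1 = 11 − 2 = 9 completes the 11 across.
R2C1 = 8: the only remaining digit allowed by both the 24 across and the 21 down.
R2C3 = 24 − 15 = 9 completes the 24 across.
R1C1 = 21 − 17 = 4 completes the 21 down.
R1C3 = 10 − 5 = 5 completes the 10 across.

4, 1, 5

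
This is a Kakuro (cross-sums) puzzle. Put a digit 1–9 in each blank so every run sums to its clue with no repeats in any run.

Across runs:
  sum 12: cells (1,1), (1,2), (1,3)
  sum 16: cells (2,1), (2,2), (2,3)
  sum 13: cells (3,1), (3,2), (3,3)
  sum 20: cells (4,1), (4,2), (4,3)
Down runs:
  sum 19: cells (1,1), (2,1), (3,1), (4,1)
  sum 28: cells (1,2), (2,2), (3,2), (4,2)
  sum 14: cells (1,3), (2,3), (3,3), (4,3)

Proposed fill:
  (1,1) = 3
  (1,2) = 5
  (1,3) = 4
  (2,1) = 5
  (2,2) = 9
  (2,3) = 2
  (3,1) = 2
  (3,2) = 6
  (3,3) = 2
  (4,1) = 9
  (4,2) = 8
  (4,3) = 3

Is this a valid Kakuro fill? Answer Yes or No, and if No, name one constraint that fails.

No — the down run (1,3)–(4,3) sums to 11, not 14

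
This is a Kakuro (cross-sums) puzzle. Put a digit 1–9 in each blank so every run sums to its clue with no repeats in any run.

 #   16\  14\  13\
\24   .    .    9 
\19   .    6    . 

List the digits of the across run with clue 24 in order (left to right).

7 8 9

24 in 3 cells must be {7,8,9}; 16 in 2 cells must be {7,9}.
Given what's placed, R1C1 must be 7 to fit the 24 across and 16 down.
R1C2 = 24 − 16 = 8 completes the 24 across.
R2C1 = 16 − 7 = 9 completes the 16 down.
R2C3 = 19 − 15 = 4 completes the 19 across.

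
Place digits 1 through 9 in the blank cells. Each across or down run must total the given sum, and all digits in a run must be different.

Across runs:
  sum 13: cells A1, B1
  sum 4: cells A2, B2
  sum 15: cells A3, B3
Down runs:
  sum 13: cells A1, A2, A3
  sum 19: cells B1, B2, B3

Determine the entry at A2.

1

4 in 2 cells must be {1,3}.
The 4 across and the 19 down share only 3, so B2 = 3.
A2 = 4 − 3 = 1 completes the 4 across.
Nothing is forced directly, so branch on B1, whose candidates are 7 or 9. If B1 = 7: then A1 would have to be in {6} for the 13 across but in {3,4,5,7,8,9} for the 13 down — contradiction. So B1 = 9.
A1 = 13 − 9 = 4 completes the 13 across.
A3 = 13 − 5 = 8 completes the 13 down.
B3 = 15 − 8 = 7 completes the 15 across.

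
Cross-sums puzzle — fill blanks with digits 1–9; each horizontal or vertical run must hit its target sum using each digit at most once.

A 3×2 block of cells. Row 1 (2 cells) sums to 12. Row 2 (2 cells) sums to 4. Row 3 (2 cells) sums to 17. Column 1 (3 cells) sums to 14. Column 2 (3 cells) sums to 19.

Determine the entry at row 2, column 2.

4 in 2 cells must be {1,3}; 17 in 2 cells must be {8,9}.
The 4 across and the 19 down share only 3, so (2,2) = 3.
Given what's placed, (3,2) must be 9 to fit the 17 across and 19 down.
(1,2) = 19 − 12 = 7 completes the 19 down.
(2,1) = 4 − 3 = 1 completes the 4 across.
(3,1) = 17 − 9 = 8 completes the 17 across.
(1,1) = 12 − 7 = 5 completes the 12 across.

3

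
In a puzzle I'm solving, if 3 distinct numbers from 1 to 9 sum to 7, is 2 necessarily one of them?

The only way to make 7 from 3 distinct digits is {1,2,4}, which contains 2.

Yes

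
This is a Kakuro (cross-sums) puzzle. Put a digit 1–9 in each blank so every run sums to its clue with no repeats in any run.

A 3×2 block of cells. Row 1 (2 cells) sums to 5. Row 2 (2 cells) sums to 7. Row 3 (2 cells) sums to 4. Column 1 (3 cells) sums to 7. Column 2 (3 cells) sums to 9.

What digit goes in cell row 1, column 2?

4 in 2 cells must be {1,3}; 7 in 3 cells must be {1,2,4}.
The 4 across and the 7 down share only 1, so (3,1) = 1.
(3,2) = 4 − 1 = 3 completes the 4 across.
Nothing is forced directly, so branch on (1,1), whose candidates are 2 or 4. If (1,1) = 2: then (1,2) would have to be in {3} for the 5 across but in {1,2,4,5} for the 9 down — contradiction. So (1,1) = 4.
(1,2) = 5 − 4 = 1 completes the 5 across.
(2,1) = 7 − 5 = 2 completes the 7 down.
(2,2) = 7 − 2 = 5 completes the 7 across.

1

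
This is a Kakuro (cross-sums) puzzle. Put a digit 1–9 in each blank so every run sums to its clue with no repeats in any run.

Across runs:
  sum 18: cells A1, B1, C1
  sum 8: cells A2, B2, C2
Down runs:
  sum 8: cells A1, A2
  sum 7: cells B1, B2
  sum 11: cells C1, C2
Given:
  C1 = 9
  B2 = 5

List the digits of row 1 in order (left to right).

B1 = 7 − 5 = 2 completes the 7 down.
C2 = 11 − 9 = 2 completes the 11 down.
A1 = 18 − 11 = 7 completes the 18 across.
A2 = 8 − 7 = 1 completes the 8 across.

7, 2, 9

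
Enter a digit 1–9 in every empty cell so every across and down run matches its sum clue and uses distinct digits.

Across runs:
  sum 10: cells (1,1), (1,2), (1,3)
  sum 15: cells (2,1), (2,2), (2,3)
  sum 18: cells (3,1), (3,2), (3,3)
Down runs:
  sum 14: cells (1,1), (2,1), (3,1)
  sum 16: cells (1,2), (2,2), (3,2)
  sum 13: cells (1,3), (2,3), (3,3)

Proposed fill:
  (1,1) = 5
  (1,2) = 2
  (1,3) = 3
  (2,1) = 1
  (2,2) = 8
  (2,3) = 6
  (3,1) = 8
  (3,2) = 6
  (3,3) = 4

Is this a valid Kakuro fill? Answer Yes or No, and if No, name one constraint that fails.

Across: 5+2+3=10; 1+8+6=15; 8+6+4=18. Down: 5+1+8=14; 2+8+6=16; 3+6+4=13. No digit repeats within any run.

Yes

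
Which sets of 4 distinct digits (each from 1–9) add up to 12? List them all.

{1,2,3,6}; {1,2,4,5}

4 distinct digits from 1–9 sum between 10 and 30.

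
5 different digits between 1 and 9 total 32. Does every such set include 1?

Counterexample: {2,6,7,8,9} sums to 32 without using 1.

No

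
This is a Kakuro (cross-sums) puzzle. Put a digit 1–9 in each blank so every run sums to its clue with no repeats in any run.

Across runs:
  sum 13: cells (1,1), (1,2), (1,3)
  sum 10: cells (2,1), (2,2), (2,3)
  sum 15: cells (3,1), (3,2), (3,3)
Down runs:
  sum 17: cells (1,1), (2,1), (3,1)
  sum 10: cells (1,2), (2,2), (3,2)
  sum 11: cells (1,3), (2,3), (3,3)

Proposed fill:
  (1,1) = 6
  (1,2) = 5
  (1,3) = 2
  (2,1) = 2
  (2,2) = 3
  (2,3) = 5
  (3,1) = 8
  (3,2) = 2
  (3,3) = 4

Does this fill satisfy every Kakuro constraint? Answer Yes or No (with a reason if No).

No — the across run (3,1)–(3,3) sums to 14, not 15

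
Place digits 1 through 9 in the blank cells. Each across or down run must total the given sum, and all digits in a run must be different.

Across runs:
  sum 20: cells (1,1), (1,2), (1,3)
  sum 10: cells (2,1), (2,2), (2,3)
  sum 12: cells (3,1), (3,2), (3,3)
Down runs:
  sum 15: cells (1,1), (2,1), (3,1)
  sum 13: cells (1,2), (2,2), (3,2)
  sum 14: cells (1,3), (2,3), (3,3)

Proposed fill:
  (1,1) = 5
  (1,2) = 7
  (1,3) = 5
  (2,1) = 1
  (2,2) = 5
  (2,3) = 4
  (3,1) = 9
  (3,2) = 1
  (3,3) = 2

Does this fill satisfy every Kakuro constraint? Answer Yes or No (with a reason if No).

No — the across run (1,1)–(1,3) sums to 17, not 20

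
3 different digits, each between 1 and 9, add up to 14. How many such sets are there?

3 distinct digits from 1–9 sum between 6 and 24.

8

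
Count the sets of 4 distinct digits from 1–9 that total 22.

11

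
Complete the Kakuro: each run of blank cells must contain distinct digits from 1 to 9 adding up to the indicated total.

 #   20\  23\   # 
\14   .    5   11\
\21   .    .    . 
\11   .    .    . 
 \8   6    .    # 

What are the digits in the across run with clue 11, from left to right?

1 7 3

R1C1 = 14 − 5 = 9 completes the 14 across.
Given what's placed, R2C1 must be 4 to fit the 21 across and 20 down.
R3C1 = 20 − 19 = 1 completes the 20 down.
R4C2 = 8 − 6 = 2 completes the 8 across.
R2C2 = 9: the only remaining digit allowed by both the 21 across and the 23 down.
R2C3 = 21 − 13 = 8 completes the 21 across.
R3C2 = 23 − 16 = 7 completes the 23 down.
R3C3 = 11 − 8 = 3 completes the 11 across.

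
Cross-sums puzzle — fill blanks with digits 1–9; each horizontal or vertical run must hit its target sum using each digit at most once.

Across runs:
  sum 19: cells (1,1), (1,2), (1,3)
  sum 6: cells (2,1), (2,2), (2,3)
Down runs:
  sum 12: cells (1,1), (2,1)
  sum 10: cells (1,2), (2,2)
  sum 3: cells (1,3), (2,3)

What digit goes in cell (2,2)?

6 in 3 cells must be {1,2,3}; 3 in 2 cells must be {1,2}.
The 19 across and the 3 down share only 2, so (1,3) = 2.
The 6 across and the 12 down share only 3, so (2,1) = 3.
(2,3) = 3 − 2 = 1 completes the 3 down.
(1,1) = 12 − 3 = 9 completes the 12 down.
(1,2) = 19 − 11 = 8 completes the 19 across.
(2,2) = 6 − 4 = 2 completes the 6 across.

2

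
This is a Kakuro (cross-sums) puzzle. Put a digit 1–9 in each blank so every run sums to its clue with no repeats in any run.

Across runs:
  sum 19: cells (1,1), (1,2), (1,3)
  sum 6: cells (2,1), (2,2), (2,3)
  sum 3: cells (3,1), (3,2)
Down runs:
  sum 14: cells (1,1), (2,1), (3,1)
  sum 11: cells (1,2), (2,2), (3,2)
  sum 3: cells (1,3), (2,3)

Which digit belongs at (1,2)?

6 in 3 cells must be {1,2,3}; 3 in 2 cells must be {1,2}.
Only 2 fits (1,3) under both its across sum 19 and down sum 3.
(2,3) = 3 − 2 = 1 completes the 3 down.
Given what's placed, (1,2) must be 8 to fit the 19 across and 11 down.

8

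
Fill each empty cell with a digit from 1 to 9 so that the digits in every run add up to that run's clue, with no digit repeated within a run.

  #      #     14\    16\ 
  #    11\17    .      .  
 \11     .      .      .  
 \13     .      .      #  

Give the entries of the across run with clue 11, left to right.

3, 1, 7

17 in 2 cells must be {8,9}; 16 in 2 cells must be {7,9}.
The 17 across and the 16 down share only 9, so R1C3 = 9.
R2C3 = 16 − 9 = 7 completes the 16 down.
R1C2 = 17 − 9 = 8 completes the 17 across.
R2C1 = 3: the only remaining digit allowed by both the 11 across and the 11 down.
R2C2 = 11 − 10 = 1 completes the 11 across.
R3C1 = 11 − 3 = 8 completes the 11 down.
R3C2 = 13 − 8 = 5 completes the 13 across.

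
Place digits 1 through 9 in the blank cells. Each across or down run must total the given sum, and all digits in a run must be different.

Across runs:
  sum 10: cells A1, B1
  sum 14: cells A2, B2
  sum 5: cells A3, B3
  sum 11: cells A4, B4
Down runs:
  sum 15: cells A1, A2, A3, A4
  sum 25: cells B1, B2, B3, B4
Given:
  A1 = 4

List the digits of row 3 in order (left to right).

B1 = 10 − 4 = 6 completes the 10 across.
No cell is forced outright now. A2 can only be 6 or 8 (the digits allowed by both its 14 across and its 15 down). If A2 = 8: then B2 would have to be in {6} for the 14 across but in {2,3,4,7,8,9} for the 25 down — contradiction. So A2 = 6.
B2 = 14 − 6 = 8 completes the 14 across.
Nothing is forced directly, so branch on A3, whose candidates are 2 or 3. If A3 = 2: then B3 would have to be in {3} for the 5 across but in {2,4,7,9} for the 25 down — contradiction. So A3 = 3.
B3 = 5 − 3 = 2 completes the 5 across.
A4 = 15 − 13 = 2 completes the 15 down.
B4 = 11 − 2 = 9 completes the 11 across.

3 2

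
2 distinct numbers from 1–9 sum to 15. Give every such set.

{6,9}; {7,8}

2 distinct digits from 1–9 sum between 3 and 17.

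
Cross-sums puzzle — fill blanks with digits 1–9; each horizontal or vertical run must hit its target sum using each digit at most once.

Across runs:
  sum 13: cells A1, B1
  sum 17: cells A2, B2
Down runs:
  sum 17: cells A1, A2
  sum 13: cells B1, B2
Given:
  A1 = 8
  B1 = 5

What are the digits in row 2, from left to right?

9, 8

17 in 2 cells must be {8,9}.
A2 = 17 − 8 = 9 completes the 17 down.
B2 = 17 − 9 = 8 completes the 17 across.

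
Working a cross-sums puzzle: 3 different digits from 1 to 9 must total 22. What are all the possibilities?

3 distinct digits from 1–9 sum between 6 and 24.

{5,8,9}; {6,7,9}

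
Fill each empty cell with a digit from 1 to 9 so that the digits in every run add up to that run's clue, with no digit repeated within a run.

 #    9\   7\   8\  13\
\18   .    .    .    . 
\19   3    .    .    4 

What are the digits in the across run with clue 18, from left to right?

R1C1 = 9 − 3 = 6 completes the 9 down.
R1C4 = 13 − 4 = 9 completes the 13 down.
Given what's placed, R2C2 must be 5 to fit the 19 across and 7 down.
R2C3 = 19 − 12 = 7 completes the 19 across.
R1C2 = 7 − 5 = 2 completes the 7 down.
R1C3 = 18 − 17 = 1 completes the 18 across.

6 2 1 9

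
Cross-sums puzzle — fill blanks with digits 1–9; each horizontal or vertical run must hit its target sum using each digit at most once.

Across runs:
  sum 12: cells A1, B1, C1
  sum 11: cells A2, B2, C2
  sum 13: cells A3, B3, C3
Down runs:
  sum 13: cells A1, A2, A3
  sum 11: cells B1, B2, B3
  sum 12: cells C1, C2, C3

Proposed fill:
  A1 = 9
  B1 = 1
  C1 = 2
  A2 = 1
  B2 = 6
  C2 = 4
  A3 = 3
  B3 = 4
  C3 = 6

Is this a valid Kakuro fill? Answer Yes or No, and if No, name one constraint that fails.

Yes

Across: 9+1+2=12; 1+6+4=11; 3+4+6=13. Down: 9+1+3=13; 1+6+4=11; 2+4+6=12. No digit repeats within any run.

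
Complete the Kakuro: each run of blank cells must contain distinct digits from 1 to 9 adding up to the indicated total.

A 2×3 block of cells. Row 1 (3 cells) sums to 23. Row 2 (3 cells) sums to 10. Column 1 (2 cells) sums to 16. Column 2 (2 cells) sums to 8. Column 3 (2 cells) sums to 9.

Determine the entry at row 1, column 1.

9

23 in 3 cells must be {6,8,9}; 16 in 2 cells must be {7,9}.
The 23 across and the 16 down share only 9, so (1,1) = 9.
Given what's placed, (1,2) must be 6 to fit the 23 across and 8 down.
(1,3) = 23 − 15 = 8 completes the 23 across.
(2,1) = 16 − 9 = 7 completes the 16 down.
(2,2) = 8 − 6 = 2 completes the 8 down.
(2,3) = 10 − 9 = 1 completes the 10 across.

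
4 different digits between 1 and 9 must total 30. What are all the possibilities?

{6,7,8,9}

4 distinct digits from 1–9 sum between 10 and 30.
Only one set works: {6,7,8,9}.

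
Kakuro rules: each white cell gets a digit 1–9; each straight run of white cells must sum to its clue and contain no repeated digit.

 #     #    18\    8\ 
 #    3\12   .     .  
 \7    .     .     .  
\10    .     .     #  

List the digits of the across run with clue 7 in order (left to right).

7 in 3 cells must be {1,2,4}; 3 in 2 cells must be {1,2}.
Nothing is forced directly, so branch on R2C3, whose candidates are 1 or 2. If R2C3 = 2: then R1C3 would have to be in {3,4,5,7,8,9} for the 12 across but in {6} for the 8 down — contradiction. So R2C3 = 1.
R1C3 = 8 − 1 = 7 completes the 8 down.
R2C1 = 2: the only remaining digit allowed by both the 7 across and the 3 down.
R2C2 = 7 − 3 = 4 completes the 7 across.
R3C1 = 3 − 2 = 1 completes the 3 down.
R3C2 = 10 − 1 = 9 completes the 10 across.
R1C2 = 12 − 7 = 5 completes the 12 across.

2 4 1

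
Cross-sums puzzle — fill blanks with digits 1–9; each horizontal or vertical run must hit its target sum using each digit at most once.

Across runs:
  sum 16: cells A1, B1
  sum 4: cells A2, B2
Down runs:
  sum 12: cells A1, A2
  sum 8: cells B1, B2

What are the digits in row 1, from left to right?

16 in 2 cells must be {7,9}; 4 in 2 cells must be {1,3}.
The 16 across and the 8 down share only 7, so B1 = 7.
The 4 across and the 12 down share only 3, so A2 = 3.
B2 = 4 − 3 = 1 completes the 4 across.
A1 = 16 − 7 = 9 completes the 16 across.

9, 7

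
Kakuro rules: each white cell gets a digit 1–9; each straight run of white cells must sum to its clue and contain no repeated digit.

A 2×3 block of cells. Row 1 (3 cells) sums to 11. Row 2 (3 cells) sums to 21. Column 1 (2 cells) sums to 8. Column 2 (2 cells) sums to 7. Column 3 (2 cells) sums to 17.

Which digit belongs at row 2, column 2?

5

17 in 2 cells must be {8,9}.
The 11 across and the 17 down share only 8, so (1,3) = 8.
(2,3) = 17 − 8 = 9 completes the 17 down.
Nothing is forced directly, so branch on (2,1), whose candidates are 5 or 7. If (2,1) = 5: then (1,1) would have to be in {1,2} for the 11 across but in {3} for the 8 down — contradiction. So (2,1) = 7.
(1,1) = 8 − 7 = 1 completes the 8 down.
(1,2) = 11 − 9 = 2 completes the 11 across.
(2,2) = 21 − 16 = 5 completes the 21 across.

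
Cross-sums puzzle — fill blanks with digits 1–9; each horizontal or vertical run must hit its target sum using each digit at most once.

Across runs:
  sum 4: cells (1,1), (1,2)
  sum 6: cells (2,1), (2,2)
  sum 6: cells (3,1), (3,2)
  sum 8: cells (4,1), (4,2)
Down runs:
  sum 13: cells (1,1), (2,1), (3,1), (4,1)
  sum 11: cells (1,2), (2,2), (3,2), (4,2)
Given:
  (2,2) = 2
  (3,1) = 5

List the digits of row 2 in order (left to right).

4 2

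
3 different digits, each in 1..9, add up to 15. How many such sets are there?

3 distinct digits from 1–9 sum between 6 and 24.

8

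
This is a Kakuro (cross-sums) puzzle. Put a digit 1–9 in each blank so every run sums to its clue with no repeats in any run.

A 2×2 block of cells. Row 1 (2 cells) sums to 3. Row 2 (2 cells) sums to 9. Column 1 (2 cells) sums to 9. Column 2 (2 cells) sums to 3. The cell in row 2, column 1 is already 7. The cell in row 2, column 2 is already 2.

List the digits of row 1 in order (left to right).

3 in 2 cells must be {1,2}.
(1,1) = 9 − 7 = 2 completes the 9 down.
(1,2) = 3 − 2 = 1 completes the 3 across.

2 1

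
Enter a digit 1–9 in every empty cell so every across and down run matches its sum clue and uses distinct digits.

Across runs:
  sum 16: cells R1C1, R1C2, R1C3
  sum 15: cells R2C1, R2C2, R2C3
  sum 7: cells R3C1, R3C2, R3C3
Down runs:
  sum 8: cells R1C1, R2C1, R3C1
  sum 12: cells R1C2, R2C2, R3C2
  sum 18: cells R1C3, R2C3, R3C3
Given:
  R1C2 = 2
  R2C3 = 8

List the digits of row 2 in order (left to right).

7 in 3 cells must be {1,2,4}.
Given what's placed, R1C1 must be 5 to fit the 16 across and 8 down.
R1C3 = 16 − 7 = 9 completes the 16 across.
R3C3 = 18 − 17 = 1 completes the 18 down.
Given what's placed, R3C1 must be 2 to fit the 7 across and 8 down.
R3C2 = 7 − 3 = 4 completes the 7 across.
R2C1 = 8 − 7 = 1 completes the 8 down.
R2C2 = 15 − 9 = 6 completes the 15 across.

1 6 8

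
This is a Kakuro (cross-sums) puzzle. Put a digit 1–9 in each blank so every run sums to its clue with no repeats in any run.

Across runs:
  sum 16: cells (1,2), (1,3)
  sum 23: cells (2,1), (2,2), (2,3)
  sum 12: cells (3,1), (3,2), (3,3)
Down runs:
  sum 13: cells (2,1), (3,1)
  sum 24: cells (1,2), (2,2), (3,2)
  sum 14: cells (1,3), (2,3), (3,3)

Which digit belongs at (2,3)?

16 in 2 cells must be {7,9}; 23 in 3 cells must be {6,8,9}; 24 in 3 cells must be {7,8,9}.
Nothing is forced directly, so branch on (1,2), whose candidates are 7 or 9. If (1,2) = 7: that forces (1,3) = 9, after which (2,3) would have to be in {6,8,9} for the 23 across but in {1,2,3,4} for the 14 down — contradiction. So (1,2) = 9.
(1,3) = 16 − 9 = 7 completes the 16 across.
Given what's placed, (2,2) must be 8 to fit the 23 across and 24 down.
(2,3) = 6: the only remaining digit allowed by both the 23 across and the 14 down.

6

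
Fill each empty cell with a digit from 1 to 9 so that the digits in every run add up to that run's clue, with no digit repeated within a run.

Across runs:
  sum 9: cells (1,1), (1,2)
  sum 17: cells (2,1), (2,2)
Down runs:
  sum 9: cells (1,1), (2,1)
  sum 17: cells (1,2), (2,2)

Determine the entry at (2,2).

9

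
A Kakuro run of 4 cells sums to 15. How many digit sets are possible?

6

4 distinct digits from 1–9 sum between 10 and 30.
Enumerating: {1,2,3,9}, {1,2,4,8}, {1,2,5,7}, {1,3,4,7}, {1,3,5,6}, {2,3,4,6}.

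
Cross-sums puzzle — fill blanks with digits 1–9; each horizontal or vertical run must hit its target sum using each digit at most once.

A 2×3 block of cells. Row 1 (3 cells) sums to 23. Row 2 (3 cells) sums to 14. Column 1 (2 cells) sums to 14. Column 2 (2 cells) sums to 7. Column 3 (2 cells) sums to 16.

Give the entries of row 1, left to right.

8 6 9

23 in 3 cells must be {6,8,9}; 16 in 2 cells must be {7,9}.
The 23 across and the 7 down share only 6, so (1,2) = 6.
Given what's placed, (1,3) must be 9 to fit the 23 across and 16 down.
(2,2) = 7 − 6 = 1 completes the 7 down.
(2,3) = 16 − 9 = 7 completes the 16 down.
(1,1) = 23 − 15 = 8 completes the 23 across.
(2,1) = 14 − 8 = 6 completes the 14 across.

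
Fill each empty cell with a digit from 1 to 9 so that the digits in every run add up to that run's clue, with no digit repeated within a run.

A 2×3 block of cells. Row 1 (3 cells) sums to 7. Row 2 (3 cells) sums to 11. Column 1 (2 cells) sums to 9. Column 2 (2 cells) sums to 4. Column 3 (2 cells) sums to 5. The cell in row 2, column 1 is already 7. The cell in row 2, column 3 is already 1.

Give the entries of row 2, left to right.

7 3 1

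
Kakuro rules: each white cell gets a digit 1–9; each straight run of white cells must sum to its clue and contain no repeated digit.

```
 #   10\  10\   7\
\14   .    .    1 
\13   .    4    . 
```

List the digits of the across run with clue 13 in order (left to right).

R1C2 = 10 − 4 = 6 completes the 10 down.
R2C3 = 7 − 1 = 6 completes the 7 down.
R1C1 = 14 − 7 = 7 completes the 14 across.
R2C1 = 13 − 10 = 3 completes the 13 across.

3 4 6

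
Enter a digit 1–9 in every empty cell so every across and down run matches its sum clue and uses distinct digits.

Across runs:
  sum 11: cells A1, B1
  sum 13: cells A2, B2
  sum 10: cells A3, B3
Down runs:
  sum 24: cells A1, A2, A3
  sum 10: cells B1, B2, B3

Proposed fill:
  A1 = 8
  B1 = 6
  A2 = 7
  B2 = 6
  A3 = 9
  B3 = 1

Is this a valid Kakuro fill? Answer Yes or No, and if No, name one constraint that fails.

No — the down run B1–B3 sums to 13, not 10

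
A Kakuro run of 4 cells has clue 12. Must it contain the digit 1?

Yes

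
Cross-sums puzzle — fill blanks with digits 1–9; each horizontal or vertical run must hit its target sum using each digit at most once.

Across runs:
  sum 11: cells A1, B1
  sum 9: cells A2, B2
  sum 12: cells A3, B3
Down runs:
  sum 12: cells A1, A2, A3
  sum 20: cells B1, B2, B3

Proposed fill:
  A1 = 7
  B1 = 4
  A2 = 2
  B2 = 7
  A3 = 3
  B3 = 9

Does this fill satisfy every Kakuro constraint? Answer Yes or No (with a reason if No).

Across: 7+4=11; 2+7=9; 3+9=12. Down: 7+2+3=12; 4+7+9=20. No digit repeats within any run.

Yes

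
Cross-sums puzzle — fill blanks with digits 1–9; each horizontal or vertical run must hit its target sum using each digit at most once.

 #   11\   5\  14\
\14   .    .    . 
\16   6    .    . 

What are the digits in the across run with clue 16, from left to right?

6 2 8

R1C1 = 11 − 6 = 5 completes the 11 down.
Nothing is forced directly, so branch on R2C3, whose candidates are 8 or 9. If R2C3 = 9: then R1C3 would have to be in {1,2,3,6,7,8} for the 14 across but in {5} for the 14 down — contradiction. So R2C3 = 8.
R1C3 = 14 − 8 = 6 completes the 14 down.
R2C2 = 16 − 14 = 2 completes the 16 across.
R1C2 = 14 − 11 = 3 completes the 14 across.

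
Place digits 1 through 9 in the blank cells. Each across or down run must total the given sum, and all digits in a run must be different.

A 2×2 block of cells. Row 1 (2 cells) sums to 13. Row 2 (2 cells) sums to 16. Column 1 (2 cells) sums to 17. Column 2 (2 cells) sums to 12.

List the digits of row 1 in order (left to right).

16 in 2 cells must be {7,9}; 17 in 2 cells must be {8,9}.
The 16 across and the 17 down share only 9, so (2,1) = 9.
(2,2) = 16 − 9 = 7 completes the 16 across.
(1,1) = 17 − 9 = 8 completes the 17 down.
(1,2) = 13 − 8 = 5 completes the 13 across.

8 5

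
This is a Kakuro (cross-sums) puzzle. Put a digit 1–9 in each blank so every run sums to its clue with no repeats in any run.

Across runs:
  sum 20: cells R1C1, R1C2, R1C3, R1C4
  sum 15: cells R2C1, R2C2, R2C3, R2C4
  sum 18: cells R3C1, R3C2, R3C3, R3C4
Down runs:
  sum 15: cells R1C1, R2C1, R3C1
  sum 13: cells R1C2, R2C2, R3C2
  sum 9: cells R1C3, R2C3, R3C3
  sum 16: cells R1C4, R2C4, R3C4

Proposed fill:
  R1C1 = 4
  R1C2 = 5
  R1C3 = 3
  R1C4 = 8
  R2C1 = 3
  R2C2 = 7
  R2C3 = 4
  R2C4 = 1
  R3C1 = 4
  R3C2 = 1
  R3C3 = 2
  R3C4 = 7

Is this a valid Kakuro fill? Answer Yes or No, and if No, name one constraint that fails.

No — the across run R3C1–R3C4 sums to 14, not 18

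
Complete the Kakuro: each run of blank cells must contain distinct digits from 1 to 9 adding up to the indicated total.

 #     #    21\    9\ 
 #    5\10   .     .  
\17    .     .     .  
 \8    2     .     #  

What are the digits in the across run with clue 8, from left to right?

2 6

R2C1 = 5 − 2 = 3 completes the 5 down.
R3C2 = 8 − 2 = 6 completes the 8 across.
R2C2 = 8: the only remaining digit allowed by both the 17 across and the 21 down.
R2C3 = 17 − 11 = 6 completes the 17 across.
R1C2 = 21 − 14 = 7 completes the 21 down.
R1C3 = 10 − 7 = 3 completes the 10 across.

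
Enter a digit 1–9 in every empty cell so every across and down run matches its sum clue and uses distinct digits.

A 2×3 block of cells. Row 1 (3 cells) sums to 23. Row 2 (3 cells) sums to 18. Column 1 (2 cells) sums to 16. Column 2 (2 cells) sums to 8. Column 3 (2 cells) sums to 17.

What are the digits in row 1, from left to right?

9 6 8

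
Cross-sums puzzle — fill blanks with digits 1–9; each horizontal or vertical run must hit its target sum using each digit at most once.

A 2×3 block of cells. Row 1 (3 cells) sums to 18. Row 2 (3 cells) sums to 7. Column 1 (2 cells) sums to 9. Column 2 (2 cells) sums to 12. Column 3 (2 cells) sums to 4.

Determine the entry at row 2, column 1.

7 in 3 cells must be {1,2,4}; 4 in 2 cells must be {1,3}.
The 7 across and the 12 down share only 4, so (2,2) = 4.
Given what's placed, (2,3) must be 1 to fit the 7 across and 4 down.
(1,2) = 12 − 4 = 8 completes the 12 down.
(1,3) = 4 − 1 = 3 completes the 4 down.
(2,1) = 7 − 5 = 2 completes the 7 across.
(1,1) = 18 − 11 = 7 completes the 18 across.

2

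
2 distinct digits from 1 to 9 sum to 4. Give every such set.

{1,3}

2 distinct digits from 1–9 sum between 3 and 17.
Only one set works: {1,3}.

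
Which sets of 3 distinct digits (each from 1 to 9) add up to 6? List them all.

{1,2,3}

3 distinct digits from 1–9 sum between 6 and 24.
Only one set works: {1,2,3}.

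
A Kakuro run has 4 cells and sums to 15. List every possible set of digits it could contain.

{1,2,3,9}; {1,2,4,8}; {1,2,5,7}; {1,3,4,7}; {1,3,5,6}; {2,3,4,6}

4 distinct digits from 1–9 sum between 10 and 30.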